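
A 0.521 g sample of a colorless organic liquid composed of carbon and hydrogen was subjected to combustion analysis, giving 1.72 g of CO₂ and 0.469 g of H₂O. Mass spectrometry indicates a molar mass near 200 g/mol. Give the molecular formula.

mol C = 1.72 g CO₂ ÷ 44.009 g/mol = 0.03908 mol
mol H = 2 × 0.469 g H₂O ÷ 18.015 g/mol = 0.05207 mol
Divide by the smallest (0.03908 mol): C 1.000, H 1.332
Multiplying each by 3 gives whole numbers: C 3.00, H 4.00
Empirical formula: C3H4
Empirical-formula mass = 40.06 g/mol; 200 ÷ 40.06 ≈ 5, so the molecular formula is C15H20.

C15H20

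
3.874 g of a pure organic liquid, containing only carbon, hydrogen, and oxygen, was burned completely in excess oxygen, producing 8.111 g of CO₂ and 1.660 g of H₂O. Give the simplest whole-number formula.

mol C = 8.111 g CO₂ ÷ 44.009 g/mol = 0.18430 mol
mol H = 2 × 1.660 g H₂O ÷ 18.015 g/mol = 0.18429 mol
mass O = 3.874 − (2.2137 + 0.18577) = 1.4746 g → mol O = 1.4746 ÷ 15.999 = 0.092166 mol
Divide by the smallest (0.092166 mol): C 2.000, H 2.000, O 1.000

C2H2O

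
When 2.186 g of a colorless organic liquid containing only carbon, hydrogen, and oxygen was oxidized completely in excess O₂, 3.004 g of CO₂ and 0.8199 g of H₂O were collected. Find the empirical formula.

mol C = 3.004 g CO₂ ÷ 44.009 g/mol = 0.068259 mol
mol H = 2 × 0.8199 g H₂O ÷ 18.015 g/mol = 0.091024 mol
mass O = 2.186 − (0.81986 + 0.091752) = 1.2744 g → mol O = 1.2744 ÷ 15.999 = 0.079654 mol
Divide by the smallest (0.068259 mol): C 1.000, H 1.334, O 1.167
Multiplying each by 6 gives whole numbers: C 6.00, H 8.00, O 7.00

C6H8O7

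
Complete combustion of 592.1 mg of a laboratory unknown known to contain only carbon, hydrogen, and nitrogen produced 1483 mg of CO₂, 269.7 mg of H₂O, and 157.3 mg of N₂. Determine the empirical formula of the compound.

C9H8N3

mol C = 1.483 g CO₂ ÷ 44.009 g/mol = 0.033698 mol
mol H = 2 × 0.2697 g H₂O ÷ 18.015 g/mol = 0.029942 mol
mol N = 2 × 0.1573 g N₂ ÷ 28.014 g/mol = 0.011230 mol
Divide by the smallest (0.011230 mol): C 3.001, H 2.666, N 1.000
Multiplying each by 3 gives whole numbers: C 9.00, H 8.00, N 3.00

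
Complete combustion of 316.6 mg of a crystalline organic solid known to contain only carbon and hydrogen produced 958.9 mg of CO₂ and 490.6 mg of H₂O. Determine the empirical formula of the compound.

mol C = 0.9589 g CO₂ ÷ 44.009 g/mol = 0.021789 mol
mol H = 2 × 0.4906 g H₂O ÷ 18.015 g/mol = 0.054466 mol
Divide by the smallest (0.021789 mol): C 1.000, H 2.500
Multiplying each by 2 gives whole numbers: C 2.00, H 5.00

C2H5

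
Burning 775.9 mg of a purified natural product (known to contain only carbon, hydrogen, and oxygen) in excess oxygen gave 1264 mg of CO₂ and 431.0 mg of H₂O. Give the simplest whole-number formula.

C6H10O5

mol C = 1.264 g CO₂ ÷ 44.009 g/mol = 0.028721 mol
mol H = 2 × 0.4310 g H₂O ÷ 18.015 g/mol = 0.047849 mol
mass O = 0.7759 − (0.34497 + 0.048232) = 0.38270 g → mol O = 0.38270 ÷ 15.999 = 0.023920 mol
Divide by the smallest (0.023920 mol): C 1.201, H 2.000, O 1.000
Multiplying each by 5 gives whole numbers: C 6.00, H 10.00, O 5.00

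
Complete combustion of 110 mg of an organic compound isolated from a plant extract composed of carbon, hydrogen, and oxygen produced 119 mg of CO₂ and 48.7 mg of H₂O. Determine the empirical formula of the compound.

mol C = 0.119 g CO₂ ÷ 44.009 g/mol = 0.002704 mol
mol H = 2 × 0.0487 g H₂O ÷ 18.015 g/mol = 0.005407 mol
mass O = 0.110 − (0.03248 + 0.005450) = 0.07207 g → mol O = 0.07207 ÷ 15.999 = 0.004505 mol
Divide by the smallest (0.002704 mol): C 1.000, H 1.999, O 1.666
Multiplying each by 3 gives whole numbers: C 3.00, H 6.00, O 5.00

C3H6O5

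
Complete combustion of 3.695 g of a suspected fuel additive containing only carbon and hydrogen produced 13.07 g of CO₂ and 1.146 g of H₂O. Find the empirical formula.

mol C = 13.07 g CO₂ ÷ 44.009 g/mol = 0.29698 mol
mol H = 2 × 1.146 g H₂O ÷ 18.015 g/mol = 0.12723 mol
Divide by the smallest (0.12723 mol): C 2.334, H 1.000
Multiplying each by 3 gives whole numbers: C 7.00, H 3.00

C7H3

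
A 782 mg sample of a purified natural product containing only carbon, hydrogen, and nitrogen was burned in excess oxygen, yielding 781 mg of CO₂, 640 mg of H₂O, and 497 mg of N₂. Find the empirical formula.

CH4N2

mol C = 0.781 g CO₂ ÷ 44.009 g/mol = 0.01775 mol
mol H = 2 × 0.640 g H₂O ÷ 18.015 g/mol = 0.07105 mol
mol N = 2 × 0.497 g N₂ ÷ 28.014 g/mol = 0.03548 mol
Divide by the smallest (0.01775 mol): C 1.000, H 4.004, N 1.999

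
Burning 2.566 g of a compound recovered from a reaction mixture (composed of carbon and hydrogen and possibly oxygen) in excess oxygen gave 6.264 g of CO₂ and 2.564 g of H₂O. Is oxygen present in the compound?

yes

mol C = 6.264 g CO₂ ÷ 44.009 g/mol = 0.14233 mol
mol H = 2 × 2.564 g H₂O ÷ 18.015 g/mol = 0.28465 mol
C and H account for only 1.9965 g of the 2.566 g sample; the remaining 0.56949 g must be oxygen.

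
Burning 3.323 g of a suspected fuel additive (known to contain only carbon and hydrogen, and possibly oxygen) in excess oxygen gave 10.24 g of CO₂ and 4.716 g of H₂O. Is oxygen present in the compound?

no

mol C = 10.24 g CO₂ ÷ 44.009 g/mol = 0.23268 mol
mol H = 2 × 4.716 g H₂O ÷ 18.015 g/mol = 0.52356 mol
C and H together account for 3.3225 g — essentially the entire 3.323 g sample — so the compound contains no oxygen.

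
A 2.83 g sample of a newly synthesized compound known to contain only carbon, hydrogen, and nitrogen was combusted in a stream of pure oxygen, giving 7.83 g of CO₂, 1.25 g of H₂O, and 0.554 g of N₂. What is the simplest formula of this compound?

C9H7N2

mol C = 7.83 g CO₂ ÷ 44.009 g/mol = 0.1779 mol
mol H = 2 × 1.25 g H₂O ÷ 18.015 g/mol = 0.1388 mol
mol N = 2 × 0.554 g N₂ ÷ 28.014 g/mol = 0.03955 mol
Divide by the smallest (0.03955 mol): C 4.498, H 3.509, N 1.000
Multiplying each by 2 gives whole numbers: C 9.00, H 7.02, N 2.00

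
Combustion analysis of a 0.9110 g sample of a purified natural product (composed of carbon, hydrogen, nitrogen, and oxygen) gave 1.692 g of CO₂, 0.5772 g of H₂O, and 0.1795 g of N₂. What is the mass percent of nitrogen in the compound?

19.70%

mol C = 1.692 g CO₂ ÷ 44.009 g/mol = 0.038447 mol
mol H = 2 × 0.5772 g H₂O ÷ 18.015 g/mol = 0.064080 mol
mol N = 2 × 0.1795 g N₂ ÷ 28.014 g/mol = 0.012815 mol
mass O = 0.9110 − (0.46178 + 0.064593 + 0.17950) = 0.20512 g → mol O = 0.20512 ÷ 15.999 = 0.012821 mol
mass % N = 0.17950 g ÷ 0.9110 g × 100%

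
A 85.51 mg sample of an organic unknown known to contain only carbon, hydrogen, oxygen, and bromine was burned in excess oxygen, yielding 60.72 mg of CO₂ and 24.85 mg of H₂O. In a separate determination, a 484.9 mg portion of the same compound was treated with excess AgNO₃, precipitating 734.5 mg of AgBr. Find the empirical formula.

mol C = 0.06072 g CO₂ ÷ 44.009 g/mol = 0.0013797 mol
mol H = 2 × 0.02485 g H₂O ÷ 18.015 g/mol = 0.0027588 mol
From the AgBr data: mol Br per gram of compound = (0.7345 ÷ 187.772) ÷ 0.4849 = 0.0080669 mol/g, so in the 0.08551 g combustion sample mol Br = 0.00068980 mol
mass O = 0.08551 − (0.016572 + 0.0027809 + 0.055118) = 0.011039 g → mol O = 0.011039 ÷ 15.999 = 0.00069000 mol
Divide by the smallest (0.00068980 mol): C 2.000, H 3.999, Br 1.000, O 1.000

C2H4BrO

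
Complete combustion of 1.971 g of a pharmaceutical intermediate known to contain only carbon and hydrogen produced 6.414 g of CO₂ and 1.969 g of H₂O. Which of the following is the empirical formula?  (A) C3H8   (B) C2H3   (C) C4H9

(B) C2H3

mol C = 6.414 g CO₂ ÷ 44.009 g/mol = 0.14574 mol
mol H = 2 × 1.969 g H₂O ÷ 18.015 g/mol = 0.21860 mol
Divide by the smallest (0.14574 mol): C 1.000, H 1.500
Multiplying each by 2 gives whole numbers: C 2.00, H 3.00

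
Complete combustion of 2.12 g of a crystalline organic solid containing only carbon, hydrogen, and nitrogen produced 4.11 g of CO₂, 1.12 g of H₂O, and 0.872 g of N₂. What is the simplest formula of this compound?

mol C = 4.11 g CO₂ ÷ 44.009 g/mol = 0.09339 mol
mol H = 2 × 1.12 g H₂O ÷ 18.015 g/mol = 0.1243 mol
mol N = 2 × 0.872 g N₂ ÷ 28.014 g/mol = 0.06225 mol
Divide by the smallest (0.06225 mol): C 1.500, H 1.997, N 1.000
Multiplying each by 2 gives whole numbers: C 3.00, H 3.99, N 2.00

C3H4N2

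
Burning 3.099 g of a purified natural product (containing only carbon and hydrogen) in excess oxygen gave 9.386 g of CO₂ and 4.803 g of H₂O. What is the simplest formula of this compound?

mol C = 9.386 g CO₂ ÷ 44.009 g/mol = 0.21327 mol
mol H = 2 × 4.803 g H₂O ÷ 18.015 g/mol = 0.53322 mol
Divide by the smallest (0.21327 mol): C 1.000, H 2.500
Multiplying each by 2 gives whole numbers: C 2.00, H 5.00

C2H5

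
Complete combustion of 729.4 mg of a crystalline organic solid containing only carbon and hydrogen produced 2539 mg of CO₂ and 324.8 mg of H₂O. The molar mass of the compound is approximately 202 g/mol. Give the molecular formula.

mol C = 2.539 g CO₂ ÷ 44.009 g/mol = 0.057693 mol
mol H = 2 × 0.3248 g H₂O ÷ 18.015 g/mol = 0.036059 mol
Divide by the smallest (0.036059 mol): C 1.600, H 1.000
Multiplying each by 5 gives whole numbers: C 8.00, H 5.00
Empirical formula: C8H5
Empirical-formula mass = 101.13 g/mol; 202 ÷ 101.13 ≈ 2, so the molecular formula is C16H10.

C16H10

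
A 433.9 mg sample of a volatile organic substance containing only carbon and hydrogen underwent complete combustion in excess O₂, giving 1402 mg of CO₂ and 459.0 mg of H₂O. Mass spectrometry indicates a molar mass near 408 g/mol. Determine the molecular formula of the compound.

C30H48

mol C = 1.402 g CO₂ ÷ 44.009 g/mol = 0.031857 mol
mol H = 2 × 0.4590 g H₂O ÷ 18.015 g/mol = 0.050958 mol
Divide by the smallest (0.031857 mol): C 1.000, H 1.600
Multiplying each by 5 gives whole numbers: C 5.00, H 8.00
Empirical formula: C5H8
Empirical-formula mass = 68.12 g/mol; 408 ÷ 68.12 ≈ 6, so the molecular formula is C30H48.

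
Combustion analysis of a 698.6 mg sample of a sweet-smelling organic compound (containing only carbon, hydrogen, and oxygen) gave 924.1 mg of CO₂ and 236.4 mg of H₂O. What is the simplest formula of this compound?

C4H5O5

mol C = 0.9241 g CO₂ ÷ 44.009 g/mol = 0.020998 mol
mol H = 2 × 0.2364 g H₂O ÷ 18.015 g/mol = 0.026245 mol
mass O = 0.6986 − (0.25221 + 0.026455) = 0.41994 g → mol O = 0.41994 ÷ 15.999 = 0.026248 mol
Divide by the smallest (0.020998 mol): C 1.000, H 1.250, O 1.250
Multiplying each by 4 gives whole numbers: C 4.00, H 5.00, O 5.00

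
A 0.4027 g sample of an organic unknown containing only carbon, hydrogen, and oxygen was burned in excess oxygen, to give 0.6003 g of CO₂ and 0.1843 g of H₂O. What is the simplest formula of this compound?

mol C = 0.6003 g CO₂ ÷ 44.009 g/mol = 0.013640 mol
mol H = 2 × 0.1843 g H₂O ÷ 18.015 g/mol = 0.020461 mol
mass O = 0.4027 − (0.16383 + 0.020624) = 0.21824 g → mol O = 0.21824 ÷ 15.999 = 0.013641 mol
Divide by the smallest (0.013640 mol): C 1.000, H 1.500, O 1.000
Multiplying each by 2 gives whole numbers: C 2.00, H 3.00, O 2.00

C2H3O2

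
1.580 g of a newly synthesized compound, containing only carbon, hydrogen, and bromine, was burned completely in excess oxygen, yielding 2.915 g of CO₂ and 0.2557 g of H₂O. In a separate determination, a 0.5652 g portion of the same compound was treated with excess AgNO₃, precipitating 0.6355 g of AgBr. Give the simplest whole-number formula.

mol C = 2.915 g CO₂ ÷ 44.009 g/mol = 0.066236 mol
mol H = 2 × 0.2557 g H₂O ÷ 18.015 g/mol = 0.028387 mol
From the AgBr data: mol Br per gram of compound = (0.6355 ÷ 187.772) ÷ 0.5652 = 0.0059880 mol/g, so in the 1.580 g combustion sample mol Br = 0.0094611 mol
Divide by the smallest (0.0094611 mol): C 7.001, H 3.000, Br 1.000

C7H3Br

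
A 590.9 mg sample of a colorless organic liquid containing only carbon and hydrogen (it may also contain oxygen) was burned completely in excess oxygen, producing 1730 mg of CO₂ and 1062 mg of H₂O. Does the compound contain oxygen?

mol C = 1.730 g CO₂ ÷ 44.009 g/mol = 0.039310 mol
mol H = 2 × 1.062 g H₂O ÷ 18.015 g/mol = 0.11790 mol
C and H together account for 0.59100 g — essentially the entire 0.5909 g sample — so the compound contains no oxygen.

no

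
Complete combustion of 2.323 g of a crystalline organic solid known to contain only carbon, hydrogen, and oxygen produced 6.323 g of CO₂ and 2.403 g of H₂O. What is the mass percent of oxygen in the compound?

14.14%

mol C = 6.323 g CO₂ ÷ 44.009 g/mol = 0.14368 mol
mol H = 2 × 2.403 g H₂O ÷ 18.015 g/mol = 0.26678 mol
mass O = 2.323 − (1.7257 + 0.26891) = 0.32841 g → mol O = 0.32841 ÷ 15.999 = 0.020527 mol
mass % O = 0.32841 g ÷ 2.323 g × 100%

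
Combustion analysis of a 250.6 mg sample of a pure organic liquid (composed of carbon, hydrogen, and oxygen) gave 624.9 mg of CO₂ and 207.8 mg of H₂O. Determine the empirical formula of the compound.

mol C = 0.6249 g CO₂ ÷ 44.009 g/mol = 0.014199 mol
mol H = 2 × 0.2078 g H₂O ÷ 18.015 g/mol = 0.023070 mol
mass O = 0.2506 − (0.17055 + 0.023254) = 0.056797 g → mol O = 0.056797 ÷ 15.999 = 0.0035500 mol
Divide by the smallest (0.0035500 mol): C 4.000, H 6.498, O 1.000
Multiplying each by 2 gives whole numbers: C 8.00, H 13.00, O 2.00

C8H13O2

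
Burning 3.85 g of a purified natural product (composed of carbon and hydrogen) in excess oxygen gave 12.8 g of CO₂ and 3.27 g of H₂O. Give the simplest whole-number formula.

mol C = 12.8 g CO₂ ÷ 44.009 g/mol = 0.2908 mol
mol H = 2 × 3.27 g H₂O ÷ 18.015 g/mol = 0.3630 mol
Divide by the smallest (0.2908 mol): C 1.000, H 1.248
Multiplying each by 4 gives whole numbers: C 4.00, H 4.99

C4H5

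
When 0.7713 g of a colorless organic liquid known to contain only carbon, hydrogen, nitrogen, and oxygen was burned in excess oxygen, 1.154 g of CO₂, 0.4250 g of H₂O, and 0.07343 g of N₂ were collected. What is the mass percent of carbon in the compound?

40.83%

mol C = 1.154 g CO₂ ÷ 44.009 g/mol = 0.026222 mol
mol H = 2 × 0.4250 g H₂O ÷ 18.015 g/mol = 0.047183 mol
mol N = 2 × 0.07343 g N₂ ÷ 28.014 g/mol = 0.0052424 mol
mass O = 0.7713 − (0.31495 + 0.047560 + 0.073430) = 0.33536 g → mol O = 0.33536 ÷ 15.999 = 0.020961 mol
mass % C = 0.31495 g ÷ 0.7713 g × 100%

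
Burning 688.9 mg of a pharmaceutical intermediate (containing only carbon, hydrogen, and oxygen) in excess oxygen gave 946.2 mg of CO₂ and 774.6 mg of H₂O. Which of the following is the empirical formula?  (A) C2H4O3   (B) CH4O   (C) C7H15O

mol C = 0.9462 g CO₂ ÷ 44.009 g/mol = 0.021500 mol
mol H = 2 × 0.7746 g H₂O ÷ 18.015 g/mol = 0.085995 mol
mass O = 0.6889 − (0.25824 + 0.086683) = 0.34398 g → mol O = 0.34398 ÷ 15.999 = 0.021500 mol
Divide by the smallest (0.021500 mol): C 1.000, H 4.000, O 1.000

(B) CH4O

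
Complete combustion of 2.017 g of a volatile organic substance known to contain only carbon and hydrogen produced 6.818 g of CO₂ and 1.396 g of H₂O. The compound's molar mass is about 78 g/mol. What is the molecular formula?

mol C = 6.818 g CO₂ ÷ 44.009 g/mol = 0.15492 mol
mol H = 2 × 1.396 g H₂O ÷ 18.015 g/mol = 0.15498 mol
Divide by the smallest (0.15492 mol): C 1.000, H 1.000
Empirical formula: CH
Empirical-formula mass = 13.02 g/mol; 78 ÷ 13.02 ≈ 6, so the molecular formula is C6H6.

C6H6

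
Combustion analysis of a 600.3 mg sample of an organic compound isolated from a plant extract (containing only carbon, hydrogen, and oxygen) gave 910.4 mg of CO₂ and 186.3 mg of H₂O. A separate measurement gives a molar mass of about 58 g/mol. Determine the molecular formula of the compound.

C2H2O2

mol C = 0.9104 g CO₂ ÷ 44.009 g/mol = 0.020687 mol
mol H = 2 × 0.1863 g H₂O ÷ 18.015 g/mol = 0.020683 mol
mass O = 0.6003 − (0.24847 + 0.020848) = 0.33098 g → mol O = 0.33098 ÷ 15.999 = 0.020688 mol
Divide by the smallest (0.020683 mol): C 1.000, H 1.000, O 1.000
Empirical formula: CHO
Empirical-formula mass = 29.02 g/mol; 58 ÷ 29.02 ≈ 2, so the molecular formula is C2H2O2.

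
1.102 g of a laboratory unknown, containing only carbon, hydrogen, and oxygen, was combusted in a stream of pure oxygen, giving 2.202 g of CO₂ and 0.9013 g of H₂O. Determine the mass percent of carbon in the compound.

54.53%

mol C = 2.202 g CO₂ ÷ 44.009 g/mol = 0.050035 mol
mol H = 2 × 0.9013 g H₂O ÷ 18.015 g/mol = 0.10006 mol
mass O = 1.102 − (0.60097 + 0.10086) = 0.40017 g → mol O = 0.40017 ÷ 15.999 = 0.025012 mol
mass % C = 0.60097 g ÷ 1.102 g × 100%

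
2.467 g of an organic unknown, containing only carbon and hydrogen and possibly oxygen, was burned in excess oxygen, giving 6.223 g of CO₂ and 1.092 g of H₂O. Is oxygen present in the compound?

yes

mol C = 6.223 g CO₂ ÷ 44.009 g/mol = 0.14140 mol
mol H = 2 × 1.092 g H₂O ÷ 18.015 g/mol = 0.12123 mol
C and H account for only 1.8206 g of the 2.467 g sample; the remaining 0.64641 g must be oxygen.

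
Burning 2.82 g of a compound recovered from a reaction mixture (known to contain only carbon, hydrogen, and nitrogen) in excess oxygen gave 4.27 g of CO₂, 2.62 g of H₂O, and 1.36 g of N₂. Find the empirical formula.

CH3N

mol C = 4.27 g CO₂ ÷ 44.009 g/mol = 0.09703 mol
mol H = 2 × 2.62 g H₂O ÷ 18.015 g/mol = 0.2909 mol
mol N = 2 × 1.36 g N₂ ÷ 28.014 g/mol = 0.09709 mol
Divide by the smallest (0.09703 mol): C 1.000, H 2.998, N 1.001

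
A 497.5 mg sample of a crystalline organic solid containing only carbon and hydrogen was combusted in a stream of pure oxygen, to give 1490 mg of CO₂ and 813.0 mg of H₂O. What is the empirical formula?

C3H8

mol C = 1.490 g CO₂ ÷ 44.009 g/mol = 0.033857 mol
mol H = 2 × 0.8130 g H₂O ÷ 18.015 g/mol = 0.090258 mol
Divide by the smallest (0.033857 mol): C 1.000, H 2.666
Multiplying each by 3 gives whole numbers: C 3.00, H 8.00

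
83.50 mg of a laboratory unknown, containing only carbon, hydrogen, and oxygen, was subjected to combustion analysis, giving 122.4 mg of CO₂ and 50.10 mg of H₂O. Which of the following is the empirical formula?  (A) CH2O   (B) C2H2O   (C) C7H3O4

mol C = 0.1224 g CO₂ ÷ 44.009 g/mol = 0.0027812 mol
mol H = 2 × 0.05010 g H₂O ÷ 18.015 g/mol = 0.0055620 mol
mass O = 0.08350 − (0.033406 + 0.0056065) = 0.044488 g → mol O = 0.044488 ÷ 15.999 = 0.0027807 mol
Divide by the smallest (0.0027807 mol): C 1.000, H 2.000, O 1.000

(A) CH2O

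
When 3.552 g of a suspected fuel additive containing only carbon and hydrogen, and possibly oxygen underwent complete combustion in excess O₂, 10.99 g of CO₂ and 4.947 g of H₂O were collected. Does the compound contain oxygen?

no

mol C = 10.99 g CO₂ ÷ 44.009 g/mol = 0.24972 mol
mol H = 2 × 4.947 g H₂O ÷ 18.015 g/mol = 0.54921 mol
C and H together account for 3.5530 g — essentially the entire 3.552 g sample — so the compound contains no oxygen.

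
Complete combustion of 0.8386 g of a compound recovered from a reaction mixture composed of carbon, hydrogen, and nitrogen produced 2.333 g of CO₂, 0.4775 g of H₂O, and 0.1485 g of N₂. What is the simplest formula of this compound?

mol C = 2.333 g CO₂ ÷ 44.009 g/mol = 0.053012 mol
mol H = 2 × 0.4775 g H₂O ÷ 18.015 g/mol = 0.053011 mol
mol N = 2 × 0.1485 g N₂ ÷ 28.014 g/mol = 0.010602 mol
Divide by the smallest (0.010602 mol): C 5.000, H 5.000, N 1.000

C5H5N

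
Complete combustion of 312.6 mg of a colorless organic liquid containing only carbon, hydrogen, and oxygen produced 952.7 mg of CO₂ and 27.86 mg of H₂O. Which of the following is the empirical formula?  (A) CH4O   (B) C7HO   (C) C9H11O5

(B) C7HO

mol C = 0.9527 g CO₂ ÷ 44.009 g/mol = 0.021648 mol
mol H = 2 × 0.02786 g H₂O ÷ 18.015 g/mol = 0.0030930 mol
mass O = 0.3126 − (0.26001 + 0.0031177) = 0.049470 g → mol O = 0.049470 ÷ 15.999 = 0.0030921 mol
Divide by the smallest (0.0030921 mol): C 7.001, H 1.000, O 1.000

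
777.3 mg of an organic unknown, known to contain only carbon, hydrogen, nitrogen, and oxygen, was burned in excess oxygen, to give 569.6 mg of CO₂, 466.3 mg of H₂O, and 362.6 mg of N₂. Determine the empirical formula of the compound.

CH4N2O

mol C = 0.5696 g CO₂ ÷ 44.009 g/mol = 0.012943 mol
mol H = 2 × 0.4663 g H₂O ÷ 18.015 g/mol = 0.051768 mol
mol N = 2 × 0.3626 g N₂ ÷ 28.014 g/mol = 0.025887 mol
mass O = 0.7773 − (0.15546 + 0.052182 + 0.36260) = 0.20706 g → mol O = 0.20706 ÷ 15.999 = 0.012942 mol
Divide by the smallest (0.012942 mol): C 1.000, H 4.000, N 2.000, O 1.000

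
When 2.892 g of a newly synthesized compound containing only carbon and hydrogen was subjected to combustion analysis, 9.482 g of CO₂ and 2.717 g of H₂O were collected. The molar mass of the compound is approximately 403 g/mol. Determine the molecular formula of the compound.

C30H42

mol C = 9.482 g CO₂ ÷ 44.009 g/mol = 0.21546 mol
mol H = 2 × 2.717 g H₂O ÷ 18.015 g/mol = 0.30164 mol
Divide by the smallest (0.21546 mol): C 1.000, H 1.400
Multiplying each by 5 gives whole numbers: C 5.00, H 7.00
Empirical formula: C5H7
Empirical-formula mass = 67.11 g/mol; 403 ÷ 67.11 ≈ 6, so the molecular formula is C30H42.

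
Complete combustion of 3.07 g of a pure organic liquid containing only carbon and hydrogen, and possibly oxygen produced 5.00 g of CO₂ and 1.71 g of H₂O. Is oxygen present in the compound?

yes

mol C = 5.00 g CO₂ ÷ 44.009 g/mol = 0.1136 mol
mol H = 2 × 1.71 g H₂O ÷ 18.015 g/mol = 0.1898 mol
C and H account for only 1.556 g of the 3.07 g sample; the remaining 1.514 g must be oxygen.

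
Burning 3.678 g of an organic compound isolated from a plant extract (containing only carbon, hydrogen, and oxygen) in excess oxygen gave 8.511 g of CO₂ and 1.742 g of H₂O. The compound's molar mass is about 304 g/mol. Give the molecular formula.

mol C = 8.511 g CO₂ ÷ 44.009 g/mol = 0.19339 mol
mol H = 2 × 1.742 g H₂O ÷ 18.015 g/mol = 0.19339 mol
mass O = 3.678 − (2.3228 + 0.19494) = 1.1602 g → mol O = 1.1602 ÷ 15.999 = 0.072519 mol
Divide by the smallest (0.072519 mol): C 2.667, H 2.667, O 1.000
Multiplying each by 3 gives whole numbers: C 8.00, H 8.00, O 3.00
Empirical formula: C8H8O3
Empirical-formula mass = 152.15 g/mol; 304 ÷ 152.15 ≈ 2, so the molecular formula is C16H16O6.

C16H16O6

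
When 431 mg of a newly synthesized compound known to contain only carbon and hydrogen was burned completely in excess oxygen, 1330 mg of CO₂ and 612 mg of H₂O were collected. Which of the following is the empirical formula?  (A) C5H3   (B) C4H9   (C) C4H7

(B) C4H9

mol C = 1.33 g CO₂ ÷ 44.009 g/mol = 0.03022 mol
mol H = 2 × 0.612 g H₂O ÷ 18.015 g/mol = 0.06794 mol
Divide by the smallest (0.03022 mol): C 1.000, H 2.248
Multiplying each by 4 gives whole numbers: C 4.00, H 8.99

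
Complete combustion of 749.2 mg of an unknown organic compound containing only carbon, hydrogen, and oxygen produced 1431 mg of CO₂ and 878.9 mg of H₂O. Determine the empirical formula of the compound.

mol C = 1.431 g CO₂ ÷ 44.009 g/mol = 0.032516 mol
mol H = 2 × 0.8789 g H₂O ÷ 18.015 g/mol = 0.097574 mol
mass O = 0.7492 − (0.39055 + 0.098355) = 0.26029 g → mol O = 0.26029 ÷ 15.999 = 0.016269 mol
Divide by the smallest (0.016269 mol): C 1.999, H 5.997, O 1.000

C2H6O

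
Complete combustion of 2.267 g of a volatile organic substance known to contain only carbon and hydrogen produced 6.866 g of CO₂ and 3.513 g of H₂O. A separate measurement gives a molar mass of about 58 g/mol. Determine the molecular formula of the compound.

mol C = 6.866 g CO₂ ÷ 44.009 g/mol = 0.15601 mol
mol H = 2 × 3.513 g H₂O ÷ 18.015 g/mol = 0.39001 mol
Divide by the smallest (0.15601 mol): C 1.000, H 2.500
Multiplying each by 2 gives whole numbers: C 2.00, H 5.00
Empirical formula: C2H5
Empirical-formula mass = 29.06 g/mol; 58 ÷ 29.06 ≈ 2, so the molecular formula is C4H10.

C4H10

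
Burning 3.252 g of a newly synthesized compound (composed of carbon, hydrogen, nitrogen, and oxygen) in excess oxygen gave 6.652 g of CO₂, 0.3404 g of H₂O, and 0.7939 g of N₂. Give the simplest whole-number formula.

mol C = 6.652 g CO₂ ÷ 44.009 g/mol = 0.15115 mol
mol H = 2 × 0.3404 g H₂O ÷ 18.015 g/mol = 0.037791 mol
mol N = 2 × 0.7939 g N₂ ÷ 28.014 g/mol = 0.056679 mol
mass O = 3.252 − (1.8155 + 0.038093 + 0.79390) = 0.60453 g → mol O = 0.60453 ÷ 15.999 = 0.037786 mol
Divide by the smallest (0.037786 mol): C 4.000, H 1.000, N 1.500, O 1.000
Multiplying each by 2 gives whole numbers: C 8.00, H 2.00, N 3.00, O 2.00

C8H2N3O2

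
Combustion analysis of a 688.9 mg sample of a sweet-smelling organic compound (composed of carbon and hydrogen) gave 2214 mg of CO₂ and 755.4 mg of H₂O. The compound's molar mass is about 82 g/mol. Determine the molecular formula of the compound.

C6H10

mol C = 2.214 g CO₂ ÷ 44.009 g/mol = 0.050308 mol
mol H = 2 × 0.7554 g H₂O ÷ 18.015 g/mol = 0.083863 mol
Divide by the smallest (0.050308 mol): C 1.000, H 1.667
Multiplying each by 3 gives whole numbers: C 3.00, H 5.00
Empirical formula: C3H5
Empirical-formula mass = 41.07 g/mol; 82 ÷ 41.07 ≈ 2, so the molecular formula is C6H10.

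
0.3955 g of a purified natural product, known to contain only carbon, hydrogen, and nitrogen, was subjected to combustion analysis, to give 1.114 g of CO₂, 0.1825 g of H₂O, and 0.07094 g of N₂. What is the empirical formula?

mol C = 1.114 g CO₂ ÷ 44.009 g/mol = 0.025313 mol
mol H = 2 × 0.1825 g H₂O ÷ 18.015 g/mol = 0.020261 mol
mol N = 2 × 0.07094 g N₂ ÷ 28.014 g/mol = 0.0050646 mol
Divide by the smallest (0.0050646 mol): C 4.998, H 4.000, N 1.000

C5H4N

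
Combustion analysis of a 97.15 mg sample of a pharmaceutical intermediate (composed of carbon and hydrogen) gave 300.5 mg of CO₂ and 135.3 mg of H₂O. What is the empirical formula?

C5H11

mol C = 0.3005 g CO₂ ÷ 44.009 g/mol = 0.0068281 mol
mol H = 2 × 0.1353 g H₂O ÷ 18.015 g/mol = 0.015021 mol
Divide by the smallest (0.0068281 mol): C 1.000, H 2.200
Multiplying each by 5 gives whole numbers: C 5.00, H 11.00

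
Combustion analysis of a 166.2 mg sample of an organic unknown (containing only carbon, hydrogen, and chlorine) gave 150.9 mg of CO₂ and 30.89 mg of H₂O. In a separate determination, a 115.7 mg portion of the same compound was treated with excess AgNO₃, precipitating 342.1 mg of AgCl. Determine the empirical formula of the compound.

CHCl

mol C = 0.1509 g CO₂ ÷ 44.009 g/mol = 0.0034288 mol
mol H = 2 × 0.03089 g H₂O ÷ 18.015 g/mol = 0.0034294 mol
From the AgCl data: mol Cl per gram of compound = (0.3421 ÷ 143.318) ÷ 0.1157 = 0.020631 mol/g, so in the 0.1662 g combustion sample mol Cl = 0.0034289 mol
Divide by the smallest (0.0034288 mol): C 1.000, H 1.000, Cl 1.000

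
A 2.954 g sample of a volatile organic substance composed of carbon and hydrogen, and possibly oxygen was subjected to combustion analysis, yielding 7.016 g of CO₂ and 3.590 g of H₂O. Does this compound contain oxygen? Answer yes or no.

mol C = 7.016 g CO₂ ÷ 44.009 g/mol = 0.15942 mol
mol H = 2 × 3.590 g H₂O ÷ 18.015 g/mol = 0.39856 mol
C and H account for only 2.3166 g of the 2.954 g sample; the remaining 0.63744 g must be oxygen.

yes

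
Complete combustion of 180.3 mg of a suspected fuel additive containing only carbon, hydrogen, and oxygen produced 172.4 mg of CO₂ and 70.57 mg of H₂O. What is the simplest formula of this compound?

CH2O2

mol C = 0.1724 g CO₂ ÷ 44.009 g/mol = 0.0039174 mol
mol H = 2 × 0.07057 g H₂O ÷ 18.015 g/mol = 0.0078346 mol
mass O = 0.1803 − (0.047052 + 0.0078973) = 0.12535 g → mol O = 0.12535 ÷ 15.999 = 0.0078349 mol
Divide by the smallest (0.0039174 mol): C 1.000, H 2.000, O 2.000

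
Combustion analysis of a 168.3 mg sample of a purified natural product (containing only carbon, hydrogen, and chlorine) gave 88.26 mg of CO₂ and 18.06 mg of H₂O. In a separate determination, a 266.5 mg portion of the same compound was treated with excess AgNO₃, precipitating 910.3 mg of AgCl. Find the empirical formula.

CHCl2

mol C = 0.08826 g CO₂ ÷ 44.009 g/mol = 0.0020055 mol
mol H = 2 × 0.01806 g H₂O ÷ 18.015 g/mol = 0.0020050 mol
From the AgCl data: mol Cl per gram of compound = (0.9103 ÷ 143.318) ÷ 0.2665 = 0.023833 mol/g, so in the 0.1683 g combustion sample mol Cl = 0.0040112 mol
Divide by the smallest (0.0020050 mol): C 1.000, H 1.000, Cl 2.001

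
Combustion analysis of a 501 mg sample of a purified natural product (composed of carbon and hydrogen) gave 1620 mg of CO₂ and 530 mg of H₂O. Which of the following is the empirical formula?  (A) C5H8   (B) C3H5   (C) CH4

(A) C5H8

mol C = 1.62 g CO₂ ÷ 44.009 g/mol = 0.03681 mol
mol H = 2 × 0.530 g H₂O ÷ 18.015 g/mol = 0.05884 mol
Divide by the smallest (0.03681 mol): C 1.000, H 1.598
Multiplying each by 5 gives whole numbers: C 5.00, H 7.99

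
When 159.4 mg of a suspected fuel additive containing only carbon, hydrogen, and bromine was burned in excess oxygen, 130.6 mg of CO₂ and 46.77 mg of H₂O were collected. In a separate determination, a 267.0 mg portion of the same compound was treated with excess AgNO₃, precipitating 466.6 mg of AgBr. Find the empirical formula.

C4H7Br2

mol C = 0.1306 g CO₂ ÷ 44.009 g/mol = 0.0029676 mol
mol H = 2 × 0.04677 g H₂O ÷ 18.015 g/mol = 0.0051923 mol
From the AgBr data: mol Br per gram of compound = (0.4666 ÷ 187.772) ÷ 0.2670 = 0.0093068 mol/g, so in the 0.1594 g combustion sample mol Br = 0.0014835 mol
Divide by the smallest (0.0014835 mol): C 2.000, H 3.500, Br 1.000
Multiplying each by 2 gives whole numbers: C 4.00, H 7.00, Br 2.00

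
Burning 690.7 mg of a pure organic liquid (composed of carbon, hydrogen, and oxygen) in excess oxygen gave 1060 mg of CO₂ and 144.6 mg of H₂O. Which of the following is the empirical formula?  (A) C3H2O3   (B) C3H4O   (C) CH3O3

mol C = 1.060 g CO₂ ÷ 44.009 g/mol = 0.024086 mol
mol H = 2 × 0.1446 g H₂O ÷ 18.015 g/mol = 0.016053 mol
mass O = 0.6907 − (0.28930 + 0.016182) = 0.38522 g → mol O = 0.38522 ÷ 15.999 = 0.024078 mol
Divide by the smallest (0.016053 mol): C 1.500, H 1.000, O 1.500
Multiplying each by 2 gives whole numbers: C 3.00, H 2.00, O 3.00

(A) C3H2O3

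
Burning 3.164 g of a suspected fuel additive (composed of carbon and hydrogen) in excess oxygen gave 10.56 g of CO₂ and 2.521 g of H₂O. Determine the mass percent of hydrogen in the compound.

mol C = 10.56 g CO₂ ÷ 44.009 g/mol = 0.23995 mol
mol H = 2 × 2.521 g H₂O ÷ 18.015 g/mol = 0.27988 mol
mass % H = 0.28212 g ÷ 3.164 g × 100%

8.92%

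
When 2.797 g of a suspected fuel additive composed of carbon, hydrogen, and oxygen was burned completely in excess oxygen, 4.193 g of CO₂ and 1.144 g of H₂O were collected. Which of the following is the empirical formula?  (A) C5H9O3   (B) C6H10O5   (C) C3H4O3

(C) C3H4O3

mol C = 4.193 g CO₂ ÷ 44.009 g/mol = 0.095276 mol
mol H = 2 × 1.144 g H₂O ÷ 18.015 g/mol = 0.12701 mol
mass O = 2.797 − (1.1444 + 0.12802) = 1.5246 g → mol O = 1.5246 ÷ 15.999 = 0.095295 mol
Divide by the smallest (0.095276 mol): C 1.000, H 1.333, O 1.000
Multiplying each by 3 gives whole numbers: C 3.00, H 4.00, O 3.00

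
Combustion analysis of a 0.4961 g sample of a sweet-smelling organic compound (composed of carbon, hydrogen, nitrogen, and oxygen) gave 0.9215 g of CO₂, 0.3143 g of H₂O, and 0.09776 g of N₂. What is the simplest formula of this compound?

mol C = 0.9215 g CO₂ ÷ 44.009 g/mol = 0.020939 mol
mol H = 2 × 0.3143 g H₂O ÷ 18.015 g/mol = 0.034893 mol
mol N = 2 × 0.09776 g N₂ ÷ 28.014 g/mol = 0.0069794 mol
mass O = 0.4961 − (0.25150 + 0.035172 + 0.097760) = 0.11167 g → mol O = 0.11167 ÷ 15.999 = 0.0069798 mol
Divide by the smallest (0.0069794 mol): C 3.000, H 4.999, N 1.000, O 1.000

C3H5NO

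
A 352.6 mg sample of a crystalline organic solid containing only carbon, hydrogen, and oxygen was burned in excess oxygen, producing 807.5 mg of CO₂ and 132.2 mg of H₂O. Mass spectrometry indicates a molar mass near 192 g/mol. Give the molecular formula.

mol C = 0.8075 g CO₂ ÷ 44.009 g/mol = 0.018349 mol
mol H = 2 × 0.1322 g H₂O ÷ 18.015 g/mol = 0.014677 mol
mass O = 0.3526 − (0.22038 + 0.014794) = 0.11742 g → mol O = 0.11742 ÷ 15.999 = 0.0073393 mol
Divide by the smallest (0.0073393 mol): C 2.500, H 2.000, O 1.000
Multiplying each by 2 gives whole numbers: C 5.00, H 4.00, O 2.00
Empirical formula: C5H4O2
Empirical-formula mass = 96.08 g/mol; 192 ÷ 96.08 ≈ 2, so the molecular formula is C10H8O4.

C10H8O4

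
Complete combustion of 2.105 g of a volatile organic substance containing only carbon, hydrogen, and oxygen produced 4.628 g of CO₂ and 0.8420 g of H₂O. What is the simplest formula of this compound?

C9H8O4

mol C = 4.628 g CO₂ ÷ 44.009 g/mol = 0.10516 mol
mol H = 2 × 0.8420 g H₂O ÷ 18.015 g/mol = 0.093478 mol
mass O = 2.105 − (1.2631 + 0.094225) = 0.74769 g → mol O = 0.74769 ÷ 15.999 = 0.046734 mol
Divide by the smallest (0.046734 mol): C 2.250, H 2.000, O 1.000
Multiplying each by 4 gives whole numbers: C 9.00, H 8.00, O 4.00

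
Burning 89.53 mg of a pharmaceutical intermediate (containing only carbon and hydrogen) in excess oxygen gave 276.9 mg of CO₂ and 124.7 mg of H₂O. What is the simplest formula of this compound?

mol C = 0.2769 g CO₂ ÷ 44.009 g/mol = 0.0062919 mol
mol H = 2 × 0.1247 g H₂O ÷ 18.015 g/mol = 0.013844 mol
Divide by the smallest (0.0062919 mol): C 1.000, H 2.200
Multiplying each by 5 gives whole numbers: C 5.00, H 11.00

C5H11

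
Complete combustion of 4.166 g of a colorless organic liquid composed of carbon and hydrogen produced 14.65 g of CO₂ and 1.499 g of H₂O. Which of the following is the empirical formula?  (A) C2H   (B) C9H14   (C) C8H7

mol C = 14.65 g CO₂ ÷ 44.009 g/mol = 0.33289 mol
mol H = 2 × 1.499 g H₂O ÷ 18.015 g/mol = 0.16642 mol
Divide by the smallest (0.16642 mol): C 2.000, H 1.000

(A) C2H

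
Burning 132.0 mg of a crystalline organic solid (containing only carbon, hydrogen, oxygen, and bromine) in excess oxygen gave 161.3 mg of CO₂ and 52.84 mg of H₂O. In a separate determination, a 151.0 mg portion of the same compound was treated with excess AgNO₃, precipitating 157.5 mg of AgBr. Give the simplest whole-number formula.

mol C = 0.1613 g CO₂ ÷ 44.009 g/mol = 0.0036652 mol
mol H = 2 × 0.05284 g H₂O ÷ 18.015 g/mol = 0.0058662 mol
From the AgBr data: mol Br per gram of compound = (0.1575 ÷ 187.772) ÷ 0.1510 = 0.0055549 mol/g, so in the 0.1320 g combustion sample mol Br = 0.00073324 mol
mass O = 0.1320 − (0.044022 + 0.0059132 + 0.058589) = 0.023476 g → mol O = 0.023476 ÷ 15.999 = 0.0014673 mol
Divide by the smallest (0.00073324 mol): C 4.999, H 8.000, Br 1.000, O 2.001

C5H8BrO2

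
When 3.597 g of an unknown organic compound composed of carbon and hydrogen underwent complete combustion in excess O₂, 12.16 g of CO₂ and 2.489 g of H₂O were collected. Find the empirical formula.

CH

mol C = 12.16 g CO₂ ÷ 44.009 g/mol = 0.27631 mol
mol H = 2 × 2.489 g H₂O ÷ 18.015 g/mol = 0.27633 mol
Divide by the smallest (0.27631 mol): C 1.000, H 1.000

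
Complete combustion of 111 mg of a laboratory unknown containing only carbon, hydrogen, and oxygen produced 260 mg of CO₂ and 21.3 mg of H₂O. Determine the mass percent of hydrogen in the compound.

2.1%

mol C = 0.260 g CO₂ ÷ 44.009 g/mol = 0.005908 mol
mol H = 2 × 0.0213 g H₂O ÷ 18.015 g/mol = 0.002365 mol
mass O = 0.111 − (0.07096 + 0.002384) = 0.03766 g → mol O = 0.03766 ÷ 15.999 = 0.002354 mol
mass % H = 0.002384 g ÷ 0.111 g × 100%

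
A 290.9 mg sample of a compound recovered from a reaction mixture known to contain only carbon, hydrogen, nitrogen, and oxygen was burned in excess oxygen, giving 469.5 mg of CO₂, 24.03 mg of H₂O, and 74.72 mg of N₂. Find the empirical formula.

mol C = 0.4695 g CO₂ ÷ 44.009 g/mol = 0.010668 mol
mol H = 2 × 0.02403 g H₂O ÷ 18.015 g/mol = 0.0026678 mol
mol N = 2 × 0.07472 g N₂ ÷ 28.014 g/mol = 0.0053345 mol
mass O = 0.2909 − (0.12814 + 0.0026891 + 0.074720) = 0.085354 g → mol O = 0.085354 ÷ 15.999 = 0.0053350 mol
Divide by the smallest (0.0026678 mol): C 3.999, H 1.000, N 2.000, O 2.000

C4HN2O2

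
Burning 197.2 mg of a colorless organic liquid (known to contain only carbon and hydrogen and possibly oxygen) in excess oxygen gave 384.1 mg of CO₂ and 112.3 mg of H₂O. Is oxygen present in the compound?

mol C = 0.3841 g CO₂ ÷ 44.009 g/mol = 0.0087278 mol
mol H = 2 × 0.1123 g H₂O ÷ 18.015 g/mol = 0.012467 mol
C and H account for only 0.11740 g of the 0.1972 g sample; the remaining 0.079804 g must be oxygen.

yes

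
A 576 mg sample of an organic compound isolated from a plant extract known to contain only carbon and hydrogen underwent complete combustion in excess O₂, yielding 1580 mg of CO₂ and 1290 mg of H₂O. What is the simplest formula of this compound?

CH4

mol C = 1.58 g CO₂ ÷ 44.009 g/mol = 0.03590 mol
mol H = 2 × 1.29 g H₂O ÷ 18.015 g/mol = 0.1432 mol
Divide by the smallest (0.03590 mol): C 1.000, H 3.989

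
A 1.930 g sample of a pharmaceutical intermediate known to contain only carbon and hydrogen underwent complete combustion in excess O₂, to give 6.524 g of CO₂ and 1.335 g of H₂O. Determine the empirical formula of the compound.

mol C = 6.524 g CO₂ ÷ 44.009 g/mol = 0.14824 mol
mol H = 2 × 1.335 g H₂O ÷ 18.015 g/mol = 0.14821 mol
Divide by the smallest (0.14821 mol): C 1.000, H 1.000

CH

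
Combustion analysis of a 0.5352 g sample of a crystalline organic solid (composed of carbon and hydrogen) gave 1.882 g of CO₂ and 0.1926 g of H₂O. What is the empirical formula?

C2H

mol C = 1.882 g CO₂ ÷ 44.009 g/mol = 0.042764 mol
mol H = 2 × 0.1926 g H₂O ÷ 18.015 g/mol = 0.021382 mol
Divide by the smallest (0.021382 mol): C 2.000, H 1.000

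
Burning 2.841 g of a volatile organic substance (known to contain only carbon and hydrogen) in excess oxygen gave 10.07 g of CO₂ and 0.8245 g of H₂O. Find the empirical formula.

C5H2

mol C = 10.07 g CO₂ ÷ 44.009 g/mol = 0.22882 mol
mol H = 2 × 0.8245 g H₂O ÷ 18.015 g/mol = 0.091535 mol
Divide by the smallest (0.091535 mol): C 2.500, H 1.000
Multiplying each by 2 gives whole numbers: C 5.00, H 2.00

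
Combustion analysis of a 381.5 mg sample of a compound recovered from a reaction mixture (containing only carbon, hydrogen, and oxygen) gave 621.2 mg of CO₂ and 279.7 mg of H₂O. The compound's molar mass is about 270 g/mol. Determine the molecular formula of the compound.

mol C = 0.6212 g CO₂ ÷ 44.009 g/mol = 0.014115 mol
mol H = 2 × 0.2797 g H₂O ÷ 18.015 g/mol = 0.031052 mol
mass O = 0.3815 − (0.16954 + 0.031300) = 0.18066 g → mol O = 0.18066 ÷ 15.999 = 0.011292 mol
Divide by the smallest (0.011292 mol): C 1.250, H 2.750, O 1.000
Multiplying each by 4 gives whole numbers: C 5.00, H 11.00, O 4.00
Empirical formula: C5H11O4
Empirical-formula mass = 135.14 g/mol; 270 ÷ 135.14 ≈ 2, so the molecular formula is C10H22O8.

C10H22O8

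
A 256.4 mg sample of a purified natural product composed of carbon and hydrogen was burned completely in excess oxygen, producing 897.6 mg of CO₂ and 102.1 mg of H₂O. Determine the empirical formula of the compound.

mol C = 0.8976 g CO₂ ÷ 44.009 g/mol = 0.020396 mol
mol H = 2 × 0.1021 g H₂O ÷ 18.015 g/mol = 0.011335 mol
Divide by the smallest (0.011335 mol): C 1.799, H 1.000
Multiplying each by 5 gives whole numbers: C 9.00, H 5.00

C9H5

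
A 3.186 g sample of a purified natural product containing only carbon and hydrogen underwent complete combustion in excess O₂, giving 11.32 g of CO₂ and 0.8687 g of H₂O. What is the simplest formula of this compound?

mol C = 11.32 g CO₂ ÷ 44.009 g/mol = 0.25722 mol
mol H = 2 × 0.8687 g H₂O ÷ 18.015 g/mol = 0.096442 mol
Divide by the smallest (0.096442 mol): C 2.667, H 1.000
Multiplying each by 3 gives whole numbers: C 8.00, H 3.00

C8H3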